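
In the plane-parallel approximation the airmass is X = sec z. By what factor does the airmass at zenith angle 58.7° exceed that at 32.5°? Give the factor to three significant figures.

1.62

X(58.7°)/X(32.5°) = sec 58.7° / sec 32.5° = cos 32.5° / cos 58.7° = 0.8434/0.5195 = 1.6234.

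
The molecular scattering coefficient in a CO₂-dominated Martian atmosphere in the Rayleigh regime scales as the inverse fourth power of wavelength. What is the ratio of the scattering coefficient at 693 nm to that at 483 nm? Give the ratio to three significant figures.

Rayleigh scattering ∝ λ⁻⁴, so the ratio of coefficients is the inverse fourth power of the wavelength ratio.
σ(693)/σ(483) = (483/693)⁴ = (0.6970)⁴ = 0.236.

0.236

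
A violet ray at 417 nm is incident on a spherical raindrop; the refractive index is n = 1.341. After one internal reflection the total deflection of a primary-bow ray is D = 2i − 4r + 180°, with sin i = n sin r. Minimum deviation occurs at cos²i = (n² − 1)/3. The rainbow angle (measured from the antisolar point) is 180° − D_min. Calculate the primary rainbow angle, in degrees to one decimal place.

40.9°

cos²i = (1.79828 − 1)/3 = 0.26609; i = arccos(0.51584) = 58.946°.
sin r = sin 58.946°/1.341 = 0.63884; r = 39.705°.
D_min = 2·58.946° − 4·39.705° + 180° = 139.071°.
Rainbow angle = 180° − D_min = 40.929°.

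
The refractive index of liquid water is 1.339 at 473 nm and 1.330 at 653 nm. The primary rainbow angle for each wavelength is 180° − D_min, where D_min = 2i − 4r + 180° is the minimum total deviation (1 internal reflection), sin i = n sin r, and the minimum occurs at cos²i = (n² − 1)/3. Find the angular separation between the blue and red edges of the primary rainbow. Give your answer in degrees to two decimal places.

At 473 nm (n = 1.339): cos²i = 0.26431 → i = 59.062°, r = 39.834°, D_min = 138.786°, rainbow angle = 41.214°.
At 653 nm (n = 1.330): cos²i = 0.25630 → i = 59.585°, r = 40.422°, D_min = 137.484°, rainbow angle = 42.516°.
Angular width = |41.214° − 42.516°| = 1.303°.

1.30°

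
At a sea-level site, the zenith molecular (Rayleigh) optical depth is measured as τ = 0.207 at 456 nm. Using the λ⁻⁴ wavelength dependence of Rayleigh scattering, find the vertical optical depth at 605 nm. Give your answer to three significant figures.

τ(605 nm) = τ(456 nm) × (456/605)⁴ = 0.207 × (0.7537)⁴ = 0.207 × 0.3227 = 0.0668.

0.0668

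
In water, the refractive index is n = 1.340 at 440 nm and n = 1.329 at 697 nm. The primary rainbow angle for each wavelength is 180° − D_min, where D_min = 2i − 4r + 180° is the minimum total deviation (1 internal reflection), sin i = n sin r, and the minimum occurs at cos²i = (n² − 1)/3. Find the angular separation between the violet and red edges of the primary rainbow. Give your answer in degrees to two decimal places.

At 440 nm (n = 1.340): cos²i = 0.26520 → i = 59.004°, r = 39.770°, D_min = 138.929°, rainbow angle = 41.071°.
At 697 nm (n = 1.329): cos²i = 0.25541 → i = 59.643°, r = 40.487°, D_min = 137.337°, rainbow angle = 42.663°.
Angular width = |41.071° − 42.663°| = 1.592°.

1.59°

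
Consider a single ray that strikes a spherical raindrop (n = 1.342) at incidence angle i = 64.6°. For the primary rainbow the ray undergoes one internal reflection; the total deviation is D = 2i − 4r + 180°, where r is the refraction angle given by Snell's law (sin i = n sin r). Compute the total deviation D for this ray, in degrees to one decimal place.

sin r = sin 64.6° / 1.342 = 0.9033/1.342 = 0.6731; r = 42.31°.
D = 2·64.6° − 4·42.31° + 180° = 129.20° − 169.24° + 180° = 139.96°.

140.0°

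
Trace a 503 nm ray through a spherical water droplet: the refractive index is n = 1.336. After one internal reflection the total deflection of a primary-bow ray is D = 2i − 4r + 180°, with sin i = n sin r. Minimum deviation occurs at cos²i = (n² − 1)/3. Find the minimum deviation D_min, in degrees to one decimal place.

138.4°

cos²i = (1.78490 − 1)/3 = 0.26163; i = arccos(0.51150) = 59.236°.
sin r = sin 59.236°/1.336 = 0.64318; r = 40.029°.
D_min = 2·59.236° − 4·40.029° + 180° = 138.356°.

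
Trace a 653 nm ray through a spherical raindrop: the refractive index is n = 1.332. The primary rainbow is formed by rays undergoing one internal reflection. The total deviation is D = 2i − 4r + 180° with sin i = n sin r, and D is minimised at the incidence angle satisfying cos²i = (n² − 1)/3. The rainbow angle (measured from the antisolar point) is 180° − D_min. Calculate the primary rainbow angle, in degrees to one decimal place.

42.2°

cos²i = (1.77422 − 1)/3 = 0.25807; i = arccos(0.50801) = 59.469°.
sin r = sin 59.469°/1.332 = 0.64666; r = 40.290°.
D_min = 2·59.469° − 4·40.290° + 180° = 137.776°.
Rainbow angle = 180° − D_min = 42.224°.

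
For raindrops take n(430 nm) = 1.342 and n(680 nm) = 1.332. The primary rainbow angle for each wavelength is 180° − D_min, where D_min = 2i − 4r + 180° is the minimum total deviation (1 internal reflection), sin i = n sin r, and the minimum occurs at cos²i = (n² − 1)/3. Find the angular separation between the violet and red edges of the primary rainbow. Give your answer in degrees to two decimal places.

At 430 nm (n = 1.342): cos²i = 0.26699 → i = 58.888°, r = 39.641°, D_min = 139.213°, rainbow angle = 40.787°.
At 680 nm (n = 1.332): cos²i = 0.25807 → i = 59.469°, r = 40.290°, D_min = 137.776°, rainbow angle = 42.224°.
Angular width = |40.787° − 42.224°| = 1.437°.

1.44°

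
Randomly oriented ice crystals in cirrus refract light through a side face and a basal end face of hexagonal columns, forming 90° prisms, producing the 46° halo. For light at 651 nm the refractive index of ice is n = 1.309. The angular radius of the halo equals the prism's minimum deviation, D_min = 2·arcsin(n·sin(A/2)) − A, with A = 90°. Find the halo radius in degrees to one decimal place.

45.5°

n·sin(A/2) = 1.309 × sin 45° = 1.309 × 0.7071 = 0.9256.
D_min = 2·arcsin(0.9256) − 90° = 2 × 67.759° − 90° = 45.519°.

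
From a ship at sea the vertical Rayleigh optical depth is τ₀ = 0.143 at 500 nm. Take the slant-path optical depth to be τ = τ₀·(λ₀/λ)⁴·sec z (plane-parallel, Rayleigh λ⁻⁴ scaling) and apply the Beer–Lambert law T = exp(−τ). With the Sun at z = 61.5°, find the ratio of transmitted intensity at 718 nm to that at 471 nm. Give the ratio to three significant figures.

1.36

Airmass: sec 61.5° = 2.0957.
τ(718 nm) = 0.143 × (500/718)⁴ × 2.0957 = 0.143 × 0.2352 × 2.0957 = 0.0705.
τ(471 nm) = 0.143 × (500/471)⁴ × 2.0957 = 0.143 × 1.2700 × 2.0957 = 0.3806.
T(718)/T(471) = exp(τ_B − τ_A) = exp(0.3101) = 1.3636.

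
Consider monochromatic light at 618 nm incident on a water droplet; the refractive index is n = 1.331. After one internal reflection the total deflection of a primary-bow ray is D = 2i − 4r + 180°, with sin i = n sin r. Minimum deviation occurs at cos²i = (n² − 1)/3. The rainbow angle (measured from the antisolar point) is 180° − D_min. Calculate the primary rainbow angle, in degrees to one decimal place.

42.4°

cos²i = (1.77156 − 1)/3 = 0.25719; i = arccos(0.50714) = 59.527°.
sin r = sin 59.527°/1.331 = 0.64753; r = 40.356°.
D_min = 2·59.527° − 4·40.356° + 180° = 137.630°.
Rainbow angle = 180° − D_min = 42.370°.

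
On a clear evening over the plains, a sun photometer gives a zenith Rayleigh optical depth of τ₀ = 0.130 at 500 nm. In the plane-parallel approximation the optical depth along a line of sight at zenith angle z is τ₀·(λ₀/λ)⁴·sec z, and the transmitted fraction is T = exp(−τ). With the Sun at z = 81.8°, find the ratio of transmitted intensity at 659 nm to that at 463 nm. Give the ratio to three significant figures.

2.55

Airmass: sec 81.8° = 7.0112.
τ(659 nm) = 0.130 × (500/659)⁴ × 7.0112 = 0.130 × 0.3314 × 7.0112 = 0.3020.
τ(463 nm) = 0.130 × (500/463)⁴ × 7.0112 = 0.130 × 1.3601 × 7.0112 = 1.2396.
T(659)/T(463) = exp(τ_B − τ_A) = exp(0.9376) = 2.5538.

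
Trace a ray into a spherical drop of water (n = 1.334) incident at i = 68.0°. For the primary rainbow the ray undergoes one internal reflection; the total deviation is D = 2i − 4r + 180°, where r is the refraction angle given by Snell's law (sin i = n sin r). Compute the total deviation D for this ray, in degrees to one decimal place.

139.9°

sin r = sin 68.0° / 1.334 = 0.9272/1.334 = 0.6950; r = 44.03°.
D = 2·68.0° − 4·44.03° + 180° = 136.00° − 176.12° + 180° = 139.88°.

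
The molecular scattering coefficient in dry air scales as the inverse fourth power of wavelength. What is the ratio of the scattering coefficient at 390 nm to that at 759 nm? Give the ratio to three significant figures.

Rayleigh scattering ∝ λ⁻⁴, so the ratio of coefficients is the inverse fourth power of the wavelength ratio.
σ(390)/σ(759) = (759/390)⁴ = (1.9462)⁴ = 14.35.

14.3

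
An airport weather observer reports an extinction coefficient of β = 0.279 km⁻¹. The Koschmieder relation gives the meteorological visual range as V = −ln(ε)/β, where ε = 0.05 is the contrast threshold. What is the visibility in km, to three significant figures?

V = −ln(0.05) / 0.279 = 2.996 / 0.279 = 10.7374 km.

10.7 km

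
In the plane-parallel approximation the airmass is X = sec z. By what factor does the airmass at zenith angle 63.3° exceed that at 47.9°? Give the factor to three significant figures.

X(63.3°)/X(47.9°) = sec 63.3° / sec 47.9° = cos 47.9° / cos 63.3° = 0.6704/0.4493 = 1.4921.

1.49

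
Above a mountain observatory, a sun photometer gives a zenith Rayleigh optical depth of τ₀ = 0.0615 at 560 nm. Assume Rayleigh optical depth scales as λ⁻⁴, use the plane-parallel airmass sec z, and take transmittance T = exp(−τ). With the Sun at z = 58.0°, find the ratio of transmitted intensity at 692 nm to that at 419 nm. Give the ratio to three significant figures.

1.38

Airmass: sec 58.0° = 1.8871.
τ(692 nm) = 0.0615 × (560/692)⁴ × 1.8871 = 0.0615 × 0.4289 × 1.8871 = 0.0498.
τ(419 nm) = 0.0615 × (560/419)⁴ × 1.8871 = 0.0615 × 3.1908 × 1.8871 = 0.3703.
T(692)/T(419) = exp(τ_B − τ_A) = exp(0.3205) = 1.3779.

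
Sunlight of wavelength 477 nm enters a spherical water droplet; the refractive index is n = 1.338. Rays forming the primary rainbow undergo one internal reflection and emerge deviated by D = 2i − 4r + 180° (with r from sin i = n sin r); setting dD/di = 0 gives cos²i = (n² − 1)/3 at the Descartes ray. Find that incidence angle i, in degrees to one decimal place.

59.1°

cos²i = (1.338² − 1)/3 = (1.79024 − 1)/3 = 0.26341.
cos i = 0.51324, so i = 59.120°.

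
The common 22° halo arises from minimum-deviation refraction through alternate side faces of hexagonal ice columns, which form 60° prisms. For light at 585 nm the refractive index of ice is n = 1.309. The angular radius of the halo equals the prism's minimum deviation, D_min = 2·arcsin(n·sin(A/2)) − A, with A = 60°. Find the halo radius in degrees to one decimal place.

21.8°

n·sin(A/2) = 1.309 × sin 30° = 1.309 × 0.5000 = 0.6545.
D_min = 2·arcsin(0.6545) − 60° = 2 × 40.882° − 60° = 21.763°.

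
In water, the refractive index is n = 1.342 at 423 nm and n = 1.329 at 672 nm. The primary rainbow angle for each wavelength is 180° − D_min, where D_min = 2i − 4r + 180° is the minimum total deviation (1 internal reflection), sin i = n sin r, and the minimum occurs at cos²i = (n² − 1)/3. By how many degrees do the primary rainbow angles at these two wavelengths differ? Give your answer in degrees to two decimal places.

At 423 nm (n = 1.342): cos²i = 0.26699 → i = 58.888°, r = 39.641°, D_min = 139.213°, rainbow angle = 40.787°.
At 672 nm (n = 1.329): cos²i = 0.25541 → i = 59.643°, r = 40.487°, D_min = 137.337°, rainbow angle = 42.663°.
Angular width = |40.787° − 42.663°| = 1.876°.

1.88°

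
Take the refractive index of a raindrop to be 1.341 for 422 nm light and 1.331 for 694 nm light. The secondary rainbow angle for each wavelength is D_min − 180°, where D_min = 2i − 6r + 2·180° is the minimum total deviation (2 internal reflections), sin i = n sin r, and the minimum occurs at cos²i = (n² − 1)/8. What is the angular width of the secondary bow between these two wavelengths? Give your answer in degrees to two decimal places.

At 422 nm (n = 1.341): cos²i = 0.09979 → i = 71.586°, r = 45.034°, D_min = 232.966°, rainbow angle = 52.966°.
At 694 nm (n = 1.331): cos²i = 0.09645 → i = 71.907°, r = 45.575°, D_min = 230.365°, rainbow angle = 50.365°.
Angular width = |52.966° − 50.365°| = 2.601°.

2.60°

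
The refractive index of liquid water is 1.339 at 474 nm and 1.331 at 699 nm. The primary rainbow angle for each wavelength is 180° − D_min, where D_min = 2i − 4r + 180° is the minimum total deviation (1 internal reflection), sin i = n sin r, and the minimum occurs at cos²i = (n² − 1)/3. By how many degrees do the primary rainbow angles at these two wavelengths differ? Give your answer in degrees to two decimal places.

1.16°

At 474 nm (n = 1.339): cos²i = 0.26431 → i = 59.062°, r = 39.834°, D_min = 138.786°, rainbow angle = 41.214°.
At 699 nm (n = 1.331): cos²i = 0.25719 → i = 59.527°, r = 40.356°, D_min = 137.630°, rainbow angle = 42.370°.
Angular width = |41.214° − 42.370°| = 1.156°.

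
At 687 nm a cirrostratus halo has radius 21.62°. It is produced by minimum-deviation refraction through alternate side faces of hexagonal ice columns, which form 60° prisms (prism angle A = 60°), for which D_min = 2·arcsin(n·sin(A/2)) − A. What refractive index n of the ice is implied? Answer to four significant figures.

Rearranging: n = sin((D_min + A)/2) / sin(A/2).
(D_min + A)/2 = (21.62° + 60°)/2 = 40.810°.
n = sin 40.810° / sin 30° = 0.6536 / 0.5000 = 1.3071.

1.307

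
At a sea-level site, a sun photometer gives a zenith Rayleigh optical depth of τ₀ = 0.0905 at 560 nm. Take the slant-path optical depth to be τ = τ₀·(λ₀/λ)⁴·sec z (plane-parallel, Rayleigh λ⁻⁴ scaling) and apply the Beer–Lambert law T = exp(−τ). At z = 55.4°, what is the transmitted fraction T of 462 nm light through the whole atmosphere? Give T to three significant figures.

0.709

sec 55.4° = 1.7610.
τ = 0.0905 × (560/462)⁴ × 1.7610 = 0.0905 × 2.1587 × 1.7610 = 0.3440.
T = exp(−0.3440) = 0.7089.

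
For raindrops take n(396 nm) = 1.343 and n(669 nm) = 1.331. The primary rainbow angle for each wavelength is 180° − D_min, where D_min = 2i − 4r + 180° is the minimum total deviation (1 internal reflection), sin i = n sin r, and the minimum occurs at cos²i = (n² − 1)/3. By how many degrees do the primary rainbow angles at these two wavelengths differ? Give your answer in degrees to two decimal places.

At 396 nm (n = 1.343): cos²i = 0.26788 → i = 58.830°, r = 39.577°, D_min = 139.354°, rainbow angle = 40.646°.
At 669 nm (n = 1.331): cos²i = 0.25719 → i = 59.527°, r = 40.356°, D_min = 137.630°, rainbow angle = 42.370°.
Angular width = |40.646° − 42.370°| = 1.724°.

1.72°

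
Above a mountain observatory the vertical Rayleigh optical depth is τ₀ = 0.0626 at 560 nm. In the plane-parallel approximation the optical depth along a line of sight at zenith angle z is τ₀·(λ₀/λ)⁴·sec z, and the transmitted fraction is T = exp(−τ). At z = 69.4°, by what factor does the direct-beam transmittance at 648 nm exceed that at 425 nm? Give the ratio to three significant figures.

1.55

Airmass: sec 69.4° = 2.8422.
τ(648 nm) = 0.0626 × (560/648)⁴ × 2.8422 = 0.0626 × 0.5578 × 2.8422 = 0.0992.
τ(425 nm) = 0.0626 × (560/425)⁴ × 2.8422 = 0.0626 × 3.0144 × 2.8422 = 0.5363.
T(648)/T(425) = exp(τ_B − τ_A) = exp(0.4371) = 1.5482.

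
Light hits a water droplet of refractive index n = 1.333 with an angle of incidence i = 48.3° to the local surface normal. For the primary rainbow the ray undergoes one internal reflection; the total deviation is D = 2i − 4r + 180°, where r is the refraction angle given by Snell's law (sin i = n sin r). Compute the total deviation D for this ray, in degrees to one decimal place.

140.3°

sin r = sin 48.3° / 1.333 = 0.7466/1.333 = 0.5601; r = 34.06°.
D = 2·48.3° − 4·34.06° + 180° = 96.60° − 136.26° + 180° = 140.34°.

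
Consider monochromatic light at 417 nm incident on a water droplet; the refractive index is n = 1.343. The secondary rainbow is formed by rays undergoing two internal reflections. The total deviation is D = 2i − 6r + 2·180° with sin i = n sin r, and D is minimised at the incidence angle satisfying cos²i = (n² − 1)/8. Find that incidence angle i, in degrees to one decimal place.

71.5°

cos²i = (1.343² − 1)/8 = (1.80365 − 1)/8 = 0.10046.
cos i = 0.31695, so i = 71.522°.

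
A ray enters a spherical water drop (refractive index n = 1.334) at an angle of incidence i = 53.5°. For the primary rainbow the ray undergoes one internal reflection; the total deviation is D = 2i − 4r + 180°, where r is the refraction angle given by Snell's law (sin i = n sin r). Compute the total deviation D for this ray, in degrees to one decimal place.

138.8°

sin r = sin 53.5° / 1.334 = 0.8039/1.334 = 0.6026; r = 37.06°.
D = 2·53.5° − 4·37.06° + 180° = 107.00° − 148.22° + 180° = 138.78°.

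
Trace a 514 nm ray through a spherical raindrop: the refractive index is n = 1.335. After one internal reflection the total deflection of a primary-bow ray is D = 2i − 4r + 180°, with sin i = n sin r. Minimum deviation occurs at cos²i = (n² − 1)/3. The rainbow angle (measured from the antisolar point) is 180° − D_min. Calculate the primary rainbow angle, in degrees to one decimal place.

cos²i = (1.78222 − 1)/3 = 0.26074; i = arccos(0.51063) = 59.294°.
sin r = sin 59.294°/1.335 = 0.64405; r = 40.094°.
D_min = 2·59.294° − 4·40.094° + 180° = 138.212°.
Rainbow angle = 180° − D_min = 41.788°.

41.8°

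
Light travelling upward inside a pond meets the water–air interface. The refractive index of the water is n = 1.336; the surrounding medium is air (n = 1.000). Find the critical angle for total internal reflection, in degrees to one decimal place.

48.5°

sin θ_c = n_air / n = 1.000 / 1.336 = 0.7485.
θ_c = arcsin(0.7485) = 48.46°.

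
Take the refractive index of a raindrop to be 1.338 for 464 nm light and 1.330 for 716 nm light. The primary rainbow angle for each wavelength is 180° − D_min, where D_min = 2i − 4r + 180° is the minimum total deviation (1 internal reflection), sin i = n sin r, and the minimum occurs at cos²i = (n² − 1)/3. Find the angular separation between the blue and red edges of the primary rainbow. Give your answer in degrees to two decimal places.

At 464 nm (n = 1.338): cos²i = 0.26341 → i = 59.120°, r = 39.899°, D_min = 138.643°, rainbow angle = 41.357°.
At 716 nm (n = 1.330): cos²i = 0.25630 → i = 59.585°, r = 40.422°, D_min = 137.484°, rainbow angle = 42.516°.
Angular width = |41.357° − 42.516°| = 1.160°.

1.16°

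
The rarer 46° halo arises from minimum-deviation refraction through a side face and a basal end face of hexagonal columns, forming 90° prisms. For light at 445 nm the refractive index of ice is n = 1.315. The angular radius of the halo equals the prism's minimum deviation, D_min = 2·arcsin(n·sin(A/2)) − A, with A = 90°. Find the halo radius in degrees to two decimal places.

n·sin(A/2) = 1.315 × sin 45° = 1.315 × 0.7071 = 0.9298.
D_min = 2·arcsin(0.9298) − 90° = 2 × 68.411° − 90° = 46.821°.

46.82°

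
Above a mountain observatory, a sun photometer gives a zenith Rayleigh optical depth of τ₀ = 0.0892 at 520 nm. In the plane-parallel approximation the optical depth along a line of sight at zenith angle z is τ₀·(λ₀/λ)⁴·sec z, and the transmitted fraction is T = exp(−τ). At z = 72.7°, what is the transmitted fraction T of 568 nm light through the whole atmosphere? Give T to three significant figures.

0.810

sec 72.7° = 3.3628.
τ = 0.0892 × (520/568)⁴ × 3.3628 = 0.0892 × 0.7025 × 3.3628 = 0.2107.
T = exp(−0.2107) = 0.8100.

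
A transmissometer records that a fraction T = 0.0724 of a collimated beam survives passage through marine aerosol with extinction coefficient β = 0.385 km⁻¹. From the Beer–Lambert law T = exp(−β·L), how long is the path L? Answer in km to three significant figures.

Beer–Lambert: T = exp(−βL) ⇒ L = −ln(T)/β = −ln(0.0724)/0.385 = 2.6255/0.385 = 6.82 km.

6.82 km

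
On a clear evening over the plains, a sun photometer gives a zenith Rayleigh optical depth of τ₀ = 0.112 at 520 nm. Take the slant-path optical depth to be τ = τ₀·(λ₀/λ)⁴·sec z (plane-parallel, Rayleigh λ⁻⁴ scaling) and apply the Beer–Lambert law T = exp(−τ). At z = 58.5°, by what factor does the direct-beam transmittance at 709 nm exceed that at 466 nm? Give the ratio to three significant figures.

Airmass: sec 58.5° = 1.9139.
τ(709 nm) = 0.112 × (520/709)⁴ × 1.9139 = 0.112 × 0.2894 × 1.9139 = 0.0620.
τ(466 nm) = 0.112 × (520/466)⁴ × 1.9139 = 0.112 × 1.5505 × 1.9139 = 0.3324.
T(709)/T(466) = exp(τ_B − τ_A) = exp(0.2703) = 1.3104.

1.31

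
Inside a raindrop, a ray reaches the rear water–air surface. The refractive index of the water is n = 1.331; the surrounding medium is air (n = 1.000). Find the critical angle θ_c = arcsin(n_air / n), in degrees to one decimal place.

48.7°

sin θ_c = n_air / n = 1.000 / 1.331 = 0.7513.
θ_c = arcsin(0.7513) = 48.70°.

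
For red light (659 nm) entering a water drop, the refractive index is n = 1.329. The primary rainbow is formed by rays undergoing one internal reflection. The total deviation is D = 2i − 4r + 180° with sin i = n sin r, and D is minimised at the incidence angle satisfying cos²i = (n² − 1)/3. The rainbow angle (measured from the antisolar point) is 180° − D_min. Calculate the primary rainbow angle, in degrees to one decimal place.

42.7°

cos²i = (1.76624 − 1)/3 = 0.25541; i = arccos(0.50538) = 59.643°.
sin r = sin 59.643°/1.329 = 0.64928; r = 40.487°.
D_min = 2·59.643° − 4·40.487° + 180° = 137.337°.
Rainbow angle = 180° − D_min = 42.663°.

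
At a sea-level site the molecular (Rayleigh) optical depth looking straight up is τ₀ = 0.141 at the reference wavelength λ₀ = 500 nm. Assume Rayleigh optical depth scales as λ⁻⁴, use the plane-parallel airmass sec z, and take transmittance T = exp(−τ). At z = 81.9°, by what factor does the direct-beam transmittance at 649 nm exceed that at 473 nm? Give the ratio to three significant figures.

Airmass: sec 81.9° = 7.0972.
τ(649 nm) = 0.141 × (500/649)⁴ × 7.0972 = 0.141 × 0.3523 × 7.0972 = 0.3525.
τ(473 nm) = 0.141 × (500/473)⁴ × 7.0972 = 0.141 × 1.2486 × 7.0972 = 1.2495.
T(649)/T(473) = exp(τ_B − τ_A) = exp(0.8970) = 2.4522.

2.45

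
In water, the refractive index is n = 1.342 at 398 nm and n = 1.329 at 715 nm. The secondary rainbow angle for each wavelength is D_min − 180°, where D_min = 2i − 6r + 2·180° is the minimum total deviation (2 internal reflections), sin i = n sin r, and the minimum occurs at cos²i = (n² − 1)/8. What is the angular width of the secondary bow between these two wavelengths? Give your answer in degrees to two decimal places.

At 398 nm (n = 1.342): cos²i = 0.10012 → i = 71.554°, r = 44.981°, D_min = 233.222°, rainbow angle = 53.222°.
At 715 nm (n = 1.329): cos²i = 0.09578 → i = 71.972°, r = 45.685°, D_min = 229.837°, rainbow angle = 49.837°.
Angular width = |53.222° − 49.837°| = 3.385°.

3.39°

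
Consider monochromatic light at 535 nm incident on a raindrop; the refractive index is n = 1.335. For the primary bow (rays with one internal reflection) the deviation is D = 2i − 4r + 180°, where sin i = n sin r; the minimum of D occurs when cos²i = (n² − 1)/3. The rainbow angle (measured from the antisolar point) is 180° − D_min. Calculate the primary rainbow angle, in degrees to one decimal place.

cos²i = (1.78222 − 1)/3 = 0.26074; i = arccos(0.51063) = 59.294°.
sin r = sin 59.294°/1.335 = 0.64405; r = 40.094°.
D_min = 2·59.294° − 4·40.094° + 180° = 138.212°.
Rainbow angle = 180° − D_min = 41.788°.

41.8°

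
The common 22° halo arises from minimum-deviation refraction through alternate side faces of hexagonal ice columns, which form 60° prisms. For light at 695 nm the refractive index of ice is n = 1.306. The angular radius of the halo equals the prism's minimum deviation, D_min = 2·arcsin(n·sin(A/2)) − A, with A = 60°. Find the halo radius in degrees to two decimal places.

n·sin(A/2) = 1.306 × sin 30° = 1.306 × 0.5000 = 0.6530.
D_min = 2·arcsin(0.6530) − 60° = 2 × 40.768° − 60° = 21.536°.

21.54°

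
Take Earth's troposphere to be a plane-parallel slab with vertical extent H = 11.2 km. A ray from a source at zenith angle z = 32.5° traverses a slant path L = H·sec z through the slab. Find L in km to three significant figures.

sec z = 1/cos 32.5° = 1.1857.
L = 11.2 × 1.1857 = 13.280 km.

13.3 km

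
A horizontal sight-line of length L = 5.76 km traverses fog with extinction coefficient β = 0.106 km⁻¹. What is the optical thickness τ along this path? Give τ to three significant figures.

0.611

τ = β·L = 0.106 × 5.76 = 0.6106.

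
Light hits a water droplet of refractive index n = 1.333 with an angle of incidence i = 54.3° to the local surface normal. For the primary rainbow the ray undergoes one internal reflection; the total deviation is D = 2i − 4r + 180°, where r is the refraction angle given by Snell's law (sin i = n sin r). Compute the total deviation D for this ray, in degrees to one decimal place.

sin r = sin 54.3° / 1.333 = 0.8121/1.333 = 0.6092; r = 37.53°.
D = 2·54.3° − 4·37.53° + 180° = 108.60° − 150.13° + 180° = 138.47°.

138.5°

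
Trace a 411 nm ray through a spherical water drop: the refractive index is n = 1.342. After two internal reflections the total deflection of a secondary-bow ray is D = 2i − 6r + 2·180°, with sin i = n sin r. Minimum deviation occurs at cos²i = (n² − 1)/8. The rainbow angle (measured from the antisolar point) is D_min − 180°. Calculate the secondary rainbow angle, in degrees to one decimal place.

cos²i = (1.80096 − 1)/8 = 0.10012; i = arccos(0.31642) = 71.554°.
sin r = sin 71.554°/1.342 = 0.70687; r = 44.981°.
D_min = 2·71.554° − 6·44.981° + 360° = 233.222°.
Rainbow angle = D_min − 180° = 53.222°.

53.2°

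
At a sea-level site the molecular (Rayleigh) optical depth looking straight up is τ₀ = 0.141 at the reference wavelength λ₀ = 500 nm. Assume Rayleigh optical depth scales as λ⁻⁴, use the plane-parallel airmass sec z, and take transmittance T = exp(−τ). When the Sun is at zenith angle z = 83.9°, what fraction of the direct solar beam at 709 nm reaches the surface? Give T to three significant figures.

sec 83.9° = 9.4105.
τ = 0.141 × (500/709)⁴ × 9.4105 = 0.141 × 0.2473 × 9.4105 = 0.3282.
T = exp(−0.3282) = 0.7202.

0.720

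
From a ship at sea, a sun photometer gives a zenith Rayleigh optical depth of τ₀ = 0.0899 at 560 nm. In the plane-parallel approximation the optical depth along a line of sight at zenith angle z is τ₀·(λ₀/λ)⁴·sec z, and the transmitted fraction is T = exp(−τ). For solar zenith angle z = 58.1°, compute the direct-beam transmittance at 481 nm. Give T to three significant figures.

0.732

sec 58.1° = 1.8924.
τ = 0.0899 × (560/481)⁴ × 1.8924 = 0.0899 × 1.8373 × 1.8924 = 0.3126.
T = exp(−0.3126) = 0.7316.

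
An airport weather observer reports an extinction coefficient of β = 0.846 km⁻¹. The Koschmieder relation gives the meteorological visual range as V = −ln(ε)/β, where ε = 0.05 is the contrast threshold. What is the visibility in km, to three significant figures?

3.54 km

V = −ln(0.05) / 0.846 = 2.996 / 0.846 = 3.5411 km.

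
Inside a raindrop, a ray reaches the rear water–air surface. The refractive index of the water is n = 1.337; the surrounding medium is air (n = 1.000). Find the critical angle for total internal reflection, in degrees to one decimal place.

sin θ_c = n_air / n = 1.000 / 1.337 = 0.7479.
θ_c = arcsin(0.7479) = 48.41°.

48.4°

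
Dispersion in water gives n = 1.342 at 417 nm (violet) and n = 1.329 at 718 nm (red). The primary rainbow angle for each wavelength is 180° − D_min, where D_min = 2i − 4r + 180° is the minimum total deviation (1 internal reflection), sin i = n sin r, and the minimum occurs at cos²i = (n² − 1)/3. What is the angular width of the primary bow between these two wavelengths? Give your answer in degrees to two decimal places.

1.88°

At 417 nm (n = 1.342): cos²i = 0.26699 → i = 58.888°, r = 39.641°, D_min = 139.213°, rainbow angle = 40.787°.
At 718 nm (n = 1.329): cos²i = 0.25541 → i = 59.643°, r = 40.487°, D_min = 137.337°, rainbow angle = 42.663°.
Angular width = |40.787° − 42.663°| = 1.876°.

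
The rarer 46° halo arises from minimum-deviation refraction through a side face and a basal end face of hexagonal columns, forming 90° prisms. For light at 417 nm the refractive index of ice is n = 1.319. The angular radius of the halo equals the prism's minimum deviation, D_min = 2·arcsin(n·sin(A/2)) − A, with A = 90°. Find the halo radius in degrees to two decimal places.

47.71°

n·sin(A/2) = 1.319 × sin 45° = 1.319 × 0.7071 = 0.9327.
D_min = 2·arcsin(0.9327) − 90° = 2 × 68.856° − 90° = 47.711°.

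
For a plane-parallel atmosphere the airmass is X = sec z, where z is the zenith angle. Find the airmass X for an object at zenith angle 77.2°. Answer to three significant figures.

4.51

X = sec z = 1/cos 77.2° = 1/0.2215 = 4.5137.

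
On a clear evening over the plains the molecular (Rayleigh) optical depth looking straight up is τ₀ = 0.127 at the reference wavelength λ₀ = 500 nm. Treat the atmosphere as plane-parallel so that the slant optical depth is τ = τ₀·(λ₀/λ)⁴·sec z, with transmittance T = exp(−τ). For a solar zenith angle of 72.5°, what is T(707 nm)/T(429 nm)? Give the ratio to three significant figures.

Airmass: sec 72.5° = 3.3255.
τ(707 nm) = 0.127 × (500/707)⁴ × 3.3255 = 0.127 × 0.2502 × 3.3255 = 0.1056.
τ(429 nm) = 0.127 × (500/429)⁴ × 3.3255 = 0.127 × 1.8452 × 3.3255 = 0.7793.
T(707)/T(429) = exp(τ_B − τ_A) = exp(0.6737) = 1.9614.

1.96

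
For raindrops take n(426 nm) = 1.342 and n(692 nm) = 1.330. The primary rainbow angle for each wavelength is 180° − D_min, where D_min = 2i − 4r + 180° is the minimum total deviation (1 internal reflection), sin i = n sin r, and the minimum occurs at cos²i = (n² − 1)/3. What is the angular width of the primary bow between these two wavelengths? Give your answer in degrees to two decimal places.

1.73°

At 426 nm (n = 1.342): cos²i = 0.26699 → i = 58.888°, r = 39.641°, D_min = 139.213°, rainbow angle = 40.787°.
At 692 nm (n = 1.330): cos²i = 0.25630 → i = 59.585°, r = 40.422°, D_min = 137.484°, rainbow angle = 42.516°.
Angular width = |40.787° − 42.516°| = 1.729°.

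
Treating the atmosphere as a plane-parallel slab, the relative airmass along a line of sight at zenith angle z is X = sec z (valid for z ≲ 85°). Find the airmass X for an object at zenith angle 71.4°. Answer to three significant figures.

X = sec z = 1/cos 71.4° = 1/0.3190 = 3.1352.

3.14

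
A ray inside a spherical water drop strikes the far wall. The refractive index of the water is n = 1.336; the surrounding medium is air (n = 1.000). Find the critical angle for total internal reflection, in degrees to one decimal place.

48.5°

sin θ_c = n_air / n = 1.000 / 1.336 = 0.7485.
θ_c = arcsin(0.7485) = 48.46°.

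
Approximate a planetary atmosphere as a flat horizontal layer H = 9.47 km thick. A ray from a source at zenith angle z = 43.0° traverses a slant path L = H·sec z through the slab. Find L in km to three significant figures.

12.9 km

sec z = 1/cos 43.0° = 1.3673.
L = 9.47 × 1.3673 = 12.949 km.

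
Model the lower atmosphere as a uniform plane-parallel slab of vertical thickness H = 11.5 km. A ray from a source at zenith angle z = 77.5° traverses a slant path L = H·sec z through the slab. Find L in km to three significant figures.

53.1 km

sec z = 1/cos 77.5° = 4.6202.
L = 11.5 × 4.6202 = 53.133 km.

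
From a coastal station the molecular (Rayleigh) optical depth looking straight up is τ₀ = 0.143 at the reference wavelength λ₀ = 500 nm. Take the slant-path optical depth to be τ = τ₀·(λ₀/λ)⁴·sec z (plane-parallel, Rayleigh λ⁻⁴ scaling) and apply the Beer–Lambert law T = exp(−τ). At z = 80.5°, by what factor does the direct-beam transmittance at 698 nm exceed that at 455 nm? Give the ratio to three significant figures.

Airmass: sec 80.5° = 6.0589.
τ(698 nm) = 0.143 × (500/698)⁴ × 6.0589 = 0.143 × 0.2633 × 6.0589 = 0.2281.
τ(455 nm) = 0.143 × (500/455)⁴ × 6.0589 = 0.143 × 1.4583 × 6.0589 = 1.2635.
T(698)/T(455) = exp(τ_B − τ_A) = exp(1.0353) = 2.8160.

2.82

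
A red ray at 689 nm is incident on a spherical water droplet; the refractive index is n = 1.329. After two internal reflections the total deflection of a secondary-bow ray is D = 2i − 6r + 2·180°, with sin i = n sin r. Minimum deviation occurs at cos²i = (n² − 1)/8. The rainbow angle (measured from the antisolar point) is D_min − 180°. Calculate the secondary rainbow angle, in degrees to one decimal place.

cos²i = (1.76624 − 1)/8 = 0.09578; i = arccos(0.30948) = 71.972°.
sin r = sin 71.972°/1.329 = 0.71550; r = 45.685°.
D_min = 2·71.972° − 6·45.685° + 360° = 229.837°.
Rainbow angle = D_min − 180° = 49.837°.

49.8°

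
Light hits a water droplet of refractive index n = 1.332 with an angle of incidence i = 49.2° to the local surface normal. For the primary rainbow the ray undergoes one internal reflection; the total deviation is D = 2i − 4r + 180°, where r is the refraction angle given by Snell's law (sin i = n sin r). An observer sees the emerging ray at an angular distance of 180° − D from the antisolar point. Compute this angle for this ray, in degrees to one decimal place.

40.1°

sin r = sin 49.2° / 1.332 = 0.7570/1.332 = 0.5683; r = 34.63°.
D = 2·49.2° − 4·34.63° + 180° = 98.40° − 138.53° + 180° = 139.87°.
Angle from antisolar point = 180° − D = 40.13°.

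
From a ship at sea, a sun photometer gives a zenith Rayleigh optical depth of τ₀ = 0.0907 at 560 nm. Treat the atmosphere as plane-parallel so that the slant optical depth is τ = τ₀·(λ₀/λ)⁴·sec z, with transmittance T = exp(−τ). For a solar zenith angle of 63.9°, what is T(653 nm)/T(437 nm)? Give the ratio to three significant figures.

Airmass: sec 63.9° = 2.2730.
τ(653 nm) = 0.0907 × (560/653)⁴ × 2.2730 = 0.0907 × 0.5409 × 2.2730 = 0.1115.
τ(437 nm) = 0.0907 × (560/437)⁴ × 2.2730 = 0.0907 × 2.6967 × 2.2730 = 0.5560.
T(653)/T(437) = exp(τ_B − τ_A) = exp(0.4444) = 1.5596.

1.56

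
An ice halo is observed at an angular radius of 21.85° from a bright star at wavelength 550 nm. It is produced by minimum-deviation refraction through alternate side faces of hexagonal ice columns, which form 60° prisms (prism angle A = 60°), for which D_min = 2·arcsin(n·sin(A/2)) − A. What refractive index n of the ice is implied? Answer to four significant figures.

Rearranging: n = sin((D_min + A)/2) / sin(A/2).
(D_min + A)/2 = (21.85° + 60°)/2 = 40.925°.
n = sin 40.925° / sin 30° = 0.6551 / 0.5000 = 1.3101.

1.310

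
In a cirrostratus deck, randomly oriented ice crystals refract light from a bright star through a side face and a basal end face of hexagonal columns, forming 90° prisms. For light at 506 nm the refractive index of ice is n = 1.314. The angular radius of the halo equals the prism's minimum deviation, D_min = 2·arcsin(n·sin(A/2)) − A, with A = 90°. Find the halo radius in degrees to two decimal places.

46.60°

n·sin(A/2) = 1.314 × sin 45° = 1.314 × 0.7071 = 0.9291.
D_min = 2·arcsin(0.9291) − 90° = 2 × 68.301° − 90° = 46.602°.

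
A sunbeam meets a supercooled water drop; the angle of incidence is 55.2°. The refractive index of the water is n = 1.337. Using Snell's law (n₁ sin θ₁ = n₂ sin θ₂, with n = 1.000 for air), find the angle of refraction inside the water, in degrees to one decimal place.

37.9°

Snell: sin θ_r = sin θ_i / n = sin 55.2° / 1.337 = 0.8211 / 1.337 = 0.6142.
θ_r = arcsin(0.6142) = 37.89°.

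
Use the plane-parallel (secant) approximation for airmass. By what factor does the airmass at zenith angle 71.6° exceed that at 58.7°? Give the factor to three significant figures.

X(71.6°)/X(58.7°) = sec 71.6° / sec 58.7° = cos 58.7° / cos 71.6° = 0.5195/0.3156 = 1.6459.

1.65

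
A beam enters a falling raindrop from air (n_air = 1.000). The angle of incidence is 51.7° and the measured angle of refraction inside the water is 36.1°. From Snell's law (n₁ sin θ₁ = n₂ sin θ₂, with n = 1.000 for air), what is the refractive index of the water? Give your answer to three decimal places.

1.332

n = sin θ_i / sin θ_r = sin 51.7° / sin 36.1° = 0.7848 / 0.5892 = 1.3319.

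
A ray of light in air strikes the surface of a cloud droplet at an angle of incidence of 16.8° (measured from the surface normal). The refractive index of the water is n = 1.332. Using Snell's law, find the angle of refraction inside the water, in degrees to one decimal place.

12.5°

Snell: sin θ_r = sin θ_i / n = sin 16.8° / 1.332 = 0.2890 / 1.332 = 0.2170.
θ_r = arcsin(0.2170) = 12.53°.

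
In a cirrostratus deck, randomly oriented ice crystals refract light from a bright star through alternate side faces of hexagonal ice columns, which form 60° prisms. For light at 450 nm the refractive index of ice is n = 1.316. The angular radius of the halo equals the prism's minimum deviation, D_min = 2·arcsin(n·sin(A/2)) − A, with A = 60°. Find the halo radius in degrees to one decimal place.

n·sin(A/2) = 1.316 × sin 30° = 1.316 × 0.5000 = 0.6580.
D_min = 2·arcsin(0.6580) − 60° = 2 × 41.148° − 60° = 22.295°.

22.3°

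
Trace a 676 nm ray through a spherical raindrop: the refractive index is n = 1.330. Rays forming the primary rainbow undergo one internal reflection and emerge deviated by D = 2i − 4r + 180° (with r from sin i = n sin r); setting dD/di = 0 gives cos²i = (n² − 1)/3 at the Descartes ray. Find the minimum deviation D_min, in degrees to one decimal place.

cos²i = (1.76890 − 1)/3 = 0.25630; i = arccos(0.50626) = 59.585°.
sin r = sin 59.585°/1.330 = 0.64841; r = 40.422°.
D_min = 2·59.585° − 4·40.422° + 180° = 137.484°.

137.5°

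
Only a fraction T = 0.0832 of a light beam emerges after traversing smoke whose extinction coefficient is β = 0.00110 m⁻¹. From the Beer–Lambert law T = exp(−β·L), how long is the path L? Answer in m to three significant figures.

2260 m

Beer–Lambert: T = exp(−βL) ⇒ L = −ln(T)/β = −ln(0.0832)/0.00110 = 2.4865/0.00110 = 2260 m.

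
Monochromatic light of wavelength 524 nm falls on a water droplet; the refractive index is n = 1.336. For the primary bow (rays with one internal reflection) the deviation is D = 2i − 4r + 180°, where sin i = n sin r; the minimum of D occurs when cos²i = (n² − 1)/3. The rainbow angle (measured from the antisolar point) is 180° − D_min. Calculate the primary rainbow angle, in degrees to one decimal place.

cos²i = (1.78490 − 1)/3 = 0.26163; i = arccos(0.51150) = 59.236°.
sin r = sin 59.236°/1.336 = 0.64318; r = 40.029°.
D_min = 2·59.236° − 4·40.029° + 180° = 138.356°.
Rainbow angle = 180° − D_min = 41.644°.

41.6°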